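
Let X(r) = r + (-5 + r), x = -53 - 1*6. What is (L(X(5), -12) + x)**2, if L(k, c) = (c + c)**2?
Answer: 267289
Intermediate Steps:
x = -59 (x = -53 - 6 = -59)
X(r) = -5 + 2*r
L(k, c) = 4*c**2 (L(k, c) = (2*c)**2 = 4*c**2)
(L(X(5), -12) + x)**2 = (4*(-12)**2 - 59)**2 = (4*144 - 59)**2 = (576 - 59)**2 = 517**2 = 267289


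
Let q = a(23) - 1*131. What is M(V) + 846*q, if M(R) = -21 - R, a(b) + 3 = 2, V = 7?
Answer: -111700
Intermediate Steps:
a(b) = -1 (a(b) = -3 + 2 = -1)
q = -132 (q = -1 - 1*131 = -1 - 131 = -132)
M(V) + 846*q = (-21 - 1*7) + 846*(-132) = (-21 - 7) - 111672 = -28 - 111672 = -111700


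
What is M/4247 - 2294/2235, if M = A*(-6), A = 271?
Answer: -13376728/9492045 ≈ -1.4093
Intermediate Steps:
M = -1626 (M = 271*(-6) = -1626)
M/4247 - 2294/2235 = -1626/4247 - 2294/2235 = -13376728/9492045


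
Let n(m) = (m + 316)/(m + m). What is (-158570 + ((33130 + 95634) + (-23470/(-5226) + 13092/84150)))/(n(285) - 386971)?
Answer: 13833771864114/179631235920565 ≈ 0.077012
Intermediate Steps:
n(m) = (316 + m)/(2*m) (n(m) = (316 + m)/((2*m)) = (316 + m)*(1/(2*m)) = (316 + m)/(2*m))
(-158570 + ((33130 + 95634) + (-23470/(-5226) + 13092/84150)))/(n(285) - 386971) = (-158570 + ((33130 + 95634) + (-23470/(-5226) + 13092/84150)))/((1/2)*(316 + 285)/285 - 386971) = (-158570 + (128764 + (-23470*(-1/5226) + 13092*(1/84150))))/((1/2)*(1/285)*601 - 386971) = (-158570 + (128764 + (11735/2613 + 2182/14025)))/(601/570 - 386971) = (-158570 + (128764 + 18920549/4071925))/(-220572869/570) = (-158570 + 524336271249/4071925)*(-570/220572869) = -121348876001/4071925*(-570/220572869) = 13833771864114/179631235920565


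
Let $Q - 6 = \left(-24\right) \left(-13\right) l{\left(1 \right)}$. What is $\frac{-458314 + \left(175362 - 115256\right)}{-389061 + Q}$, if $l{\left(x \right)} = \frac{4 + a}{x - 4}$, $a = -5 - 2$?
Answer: $\frac{132736}{129581} \approx 1.0243$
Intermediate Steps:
$a = -7$ ($a = -5 - 2 = -7$)
$l{\left(x \right)} = - \frac{3}{-4 + x}$ ($l{\left(x \right)} = \frac{4 - 7}{x - 4} = - \frac{3}{-4 + x}$)
$Q = 318$ ($Q = 6 + \left(-24\right) \left(-13\right) \left(- \frac{3}{-4 + 1}\right) = 6 + 312 \left(- \frac{3}{-3}\right) = 6 + 312 \left(\left(-3\right) \left(- \frac{1}{3}\right)\right) = 6 + 312 \cdot 1 = 6 + 312 = 318$)
$\frac{-458314 + \left(175362 - 115256\right)}{-389061 + Q} = \frac{-458314 + \left(175362 - 115256\right)}{-389061 + 318} = \frac{-458314 + \left(175362 - 115256\right)}{-388743} = \left(-458314 + 60106\right) \left(- \frac{1}{388743}\right) = \left(-398208\right) \left(- \frac{1}{388743}\right) = \frac{132736}{129581}$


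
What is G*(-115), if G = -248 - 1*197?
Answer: 51175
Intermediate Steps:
G = -445 (G = -248 - 197 = -445)
G*(-115) = -445*(-115) = 51175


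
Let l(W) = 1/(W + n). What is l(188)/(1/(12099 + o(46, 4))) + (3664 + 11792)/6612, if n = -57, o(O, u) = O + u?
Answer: 6862827/72181 ≈ 95.078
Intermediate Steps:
l(W) = 1/(-57 + W) (l(W) = 1/(W - 57) = 1/(-57 + W))
l(188)/(1/(12099 + o(46, 4))) + (3664 + 11792)/6612 = 1/((-57 + 188)*(1/(12099 + (46 + 4)))) + (3664 + 11792)/6612 = 1/(131*(1/(12099 + 50))) + 15456*(1/6612) = 1/(131*(1/12149)) + 1288/551 = (1/131)*12149 + 1288/551 = 12149/131 + 1288/551 = 6862827/72181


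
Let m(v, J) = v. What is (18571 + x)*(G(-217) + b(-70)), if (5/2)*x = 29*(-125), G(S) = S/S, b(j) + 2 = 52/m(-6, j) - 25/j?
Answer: -2231437/14 ≈ -1.5939e+5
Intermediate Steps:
b(j) = -32/3 - 25/j (b(j) = -2 + (52/(-6) - 25/j) = -2 + (52*(-⅙) - 25/j) = -2 + (-26/3 - 25/j) = -32/3 - 25/j)
G(S) = 1
x = -1450 (x = 2*(29*(-125))/5 = (⅖)*(-3625) = -1450)
(18571 + x)*(G(-217) + b(-70)) = (18571 - 1450)*(1 + (-32/3 - 25/(-70))) = 17121*(1 + (-32/3 - 25*(-1/70))) = 17121*(1 + (-32/3 + 5/14)) = 17121*(1 - 433/42) = 17121*(-391/42) = -2231437/14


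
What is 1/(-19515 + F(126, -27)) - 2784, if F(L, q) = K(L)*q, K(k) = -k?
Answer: -44858593/16113 ≈ -2784.0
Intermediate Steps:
F(L, q) = -L*q (F(L, q) = (-L)*q = -L*q)
1/(-19515 + F(126, -27)) - 2784 = 1/(-19515 - 1*126*(-27)) - 2784 = 1/(-19515 + 3402) - 2784 = 1/(-16113) - 2784 = -1/16113 - 2784 = -44858593/16113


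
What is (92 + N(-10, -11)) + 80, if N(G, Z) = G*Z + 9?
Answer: 291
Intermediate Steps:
N(G, Z) = 9 + G*Z
(92 + N(-10, -11)) + 80 = (92 + (9 - 10*(-11))) + 80 = (92 + (9 + 110)) + 80 = (92 + 119) + 80 = 211 + 80 = 291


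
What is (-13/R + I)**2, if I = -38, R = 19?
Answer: 540225/361 ≈ 1496.5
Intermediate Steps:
(-13/R + I)**2 = (-13/19 - 38)**2 = (-735/19)**2 = 540225/361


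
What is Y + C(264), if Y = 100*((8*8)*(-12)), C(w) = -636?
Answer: -77436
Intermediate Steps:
Y = -76800 (Y = 100*(64*(-12)) = 100*(-768) = -76800)
Y + C(264) = -76800 - 636 = -77436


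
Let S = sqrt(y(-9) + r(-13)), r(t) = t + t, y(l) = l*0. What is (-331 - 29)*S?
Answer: -360*I*sqrt(26) ≈ -1835.6*I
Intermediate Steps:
y(l) = 0
r(t) = 2*t
S = I*sqrt(26) (S = sqrt(0 + 2*(-13)) = sqrt(0 - 26) = sqrt(-26) = I*sqrt(26) ≈ 5.099*I)
(-331 - 29)*S = (-331 - 29)*(I*sqrt(26)) = -360*I*sqrt(26)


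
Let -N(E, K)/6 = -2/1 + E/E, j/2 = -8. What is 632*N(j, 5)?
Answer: 3792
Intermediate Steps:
j = -16 (j = 2*(-8) = -16)
N(E, K) = 6 (N(E, K) = -6*(-2/1 + E/E) = -6*(-2*1 + 1) = -6*(-2 + 1) = -6*(-1) = 6)
632*N(j, 5) = 632*6 = 3792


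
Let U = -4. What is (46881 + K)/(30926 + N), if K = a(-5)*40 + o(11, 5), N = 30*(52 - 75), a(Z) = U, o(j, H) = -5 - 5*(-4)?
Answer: 11684/7559 ≈ 1.5457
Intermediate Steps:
o(j, H) = 15 (o(j, H) = -5 + 20 = 15)
a(Z) = -4
N = -690 (N = 30*(-23) = -690)
K = -145 (K = -4*40 + 15 = -160 + 15 = -145)
(46881 + K)/(30926 + N) = (46881 - 145)/(30926 - 690) = 46736/30236 = 46736*(1/30236) = 11684/7559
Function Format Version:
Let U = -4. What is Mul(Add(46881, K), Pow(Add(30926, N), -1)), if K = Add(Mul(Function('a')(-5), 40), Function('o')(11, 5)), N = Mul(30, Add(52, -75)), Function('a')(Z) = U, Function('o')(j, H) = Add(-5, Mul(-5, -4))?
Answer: Rational(11684, 7559) ≈ 1.5457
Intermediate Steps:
Function('o')(j, H) = 15 (Function('o')(j, H) = Add(-5, 20) = 15)
Function('a')(Z) = -4
N = -690 (N = Mul(30, -23) = -690)
K = -145 (K = Add(Mul(-4, 40), 15) = Add(-160, 15) = -145)
Mul(Add(46881, K), Pow(Add(30926, N), -1)) = Mul(Add(46881, -145), Pow(Add(30926, -690), -1)) = Mul(46736, Pow(30236, -1)) = Mul(46736, Rational(1, 30236)) = Rational(11684, 7559)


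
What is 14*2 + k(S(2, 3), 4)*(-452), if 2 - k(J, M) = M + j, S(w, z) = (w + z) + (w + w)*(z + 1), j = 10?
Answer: 5452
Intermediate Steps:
S(w, z) = w + z + 2*w*(1 + z) (S(w, z) = (w + z) + (2*w)*(1 + z) = (w + z) + 2*w*(1 + z) = w + z + 2*w*(1 + z))
k(J, M) = -8 - M (k(J, M) = 2 - (M + 10) = 2 - (10 + M) = 2 + (-10 - M) = -8 - M)
14*2 + k(S(2, 3), 4)*(-452) = 14*2 + (-8 - 1*4)*(-452) = 28 + (-8 - 4)*(-452) = 28 - 12*(-452) = 28 + 5424 = 5452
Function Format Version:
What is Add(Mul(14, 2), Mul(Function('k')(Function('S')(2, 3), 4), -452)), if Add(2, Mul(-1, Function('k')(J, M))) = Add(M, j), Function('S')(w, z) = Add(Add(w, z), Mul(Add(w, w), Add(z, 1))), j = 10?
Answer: 5452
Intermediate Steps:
Function('S')(w, z) = Add(w, z, Mul(2, w, Add(1, z))) (Function('S')(w, z) = Add(Add(w, z), Mul(Mul(2, w), Add(1, z))) = Add(Add(w, z), Mul(2, w, Add(1, z))) = Add(w, z, Mul(2, w, Add(1, z))))
Function('k')(J, M) = Add(-8, Mul(-1, M)) (Function('k')(J, M) = Add(2, Mul(-1, Add(M, 10))) = Add(2, Mul(-1, Add(10, M))) = Add(2, Add(-10, Mul(-1, M))) = Add(-8, Mul(-1, M)))
Add(Mul(14, 2), Mul(Function('k')(Function('S')(2, 3), 4), -452)) = Add(Mul(14, 2), Mul(Add(-8, Mul(-1, 4)), -452)) = Add(28, Mul(Add(-8, -4), -452)) = Add(28, Mul(-12, -452)) = Add(28, 5424) = 5452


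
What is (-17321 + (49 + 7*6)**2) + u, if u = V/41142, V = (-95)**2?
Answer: -371914655/41142 ≈ -9039.8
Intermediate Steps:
V = 9025
u = 9025/41142 ≈ 0.21936
(-17321 + (49 + 7*6)**2) + u = (-17321 + (49 + 7*6)**2) + 9025/41142 = (-17321 + (49 + 42)**2) + 9025/41142 = (-17321 + 91**2) + 9025/41142 = (-17321 + 8281) + 9025/41142 = -9040 + 9025/41142 = -371914655/41142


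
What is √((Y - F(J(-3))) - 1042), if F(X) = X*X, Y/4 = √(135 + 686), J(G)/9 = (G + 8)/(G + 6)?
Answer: √(-1267 + 4*√821) ≈ 33.947*I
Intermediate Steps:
J(G) = 9*(8 + G)/(6 + G) (J(G) = 9*((G + 8)/(G + 6)) = 9*((8 + G)/(6 + G)) = 9*(8 + G)/(6 + G))
Y = 4*√821 (Y = 4*√(135 + 686) = 4*√821 ≈ 114.61)
F(X) = X²
√((Y - F(J(-3))) - 1042) = √((4*√821 - (9*(8 - 3)/(6 - 3))²) - 1042) = √((4*√821 - (9*5/3)²) - 1042) = √((4*√821 - (9*(⅓)*5)²) - 1042) = √((4*√821 - 1*15²) - 1042) = √((4*√821 - 1*225) - 1042) = √((4*√821 - 225) - 1042) = √((-225 + 4*√821) - 1042) = √(-1267 + 4*√821)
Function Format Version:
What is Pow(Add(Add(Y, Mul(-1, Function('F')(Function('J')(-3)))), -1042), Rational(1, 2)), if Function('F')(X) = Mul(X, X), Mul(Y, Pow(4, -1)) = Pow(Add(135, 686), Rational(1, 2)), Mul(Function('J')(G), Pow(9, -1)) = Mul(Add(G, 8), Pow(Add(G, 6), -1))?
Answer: Pow(Add(-1267, Mul(4, Pow(821, Rational(1, 2)))), Rational(1, 2)) ≈ Mul(33.947, I)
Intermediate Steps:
Function('J')(G) = Mul(9, Pow(Add(6, G), -1), Add(8, G)) (Function('J')(G) = Mul(9, Mul(Add(G, 8), Pow(Add(G, 6), -1))) = Mul(9, Mul(Add(8, G), Pow(Add(6, G), -1))) = Mul(9, Mul(Pow(Add(6, G), -1), Add(8, G))) = Mul(9, Pow(Add(6, G), -1), Add(8, G)))
Y = Mul(4, Pow(821, Rational(1, 2))) (Y = Mul(4, Pow(Add(135, 686), Rational(1, 2))) = Mul(4, Pow(821, Rational(1, 2))) ≈ 114.61)
Function('F')(X) = Pow(X, 2)
Pow(Add(Add(Y, Mul(-1, Function('F')(Function('J')(-3)))), -1042), Rational(1, 2)) = Pow(Add(Add(Mul(4, Pow(821, Rational(1, 2))), Mul(-1, Pow(Mul(9, Pow(Add(6, -3), -1), Add(8, -3)), 2))), -1042), Rational(1, 2)) = Pow(Add(Add(Mul(4, Pow(821, Rational(1, 2))), Mul(-1, Pow(Mul(9, Pow(3, -1), 5), 2))), -1042), Rational(1, 2)) = Pow(Add(Add(Mul(4, Pow(821, Rational(1, 2))), Mul(-1, Pow(Mul(9, Rational(1, 3), 5), 2))), -1042), Rational(1, 2)) = Pow(Add(Add(Mul(4, Pow(821, Rational(1, 2))), Mul(-1, Pow(15, 2))), -1042), Rational(1, 2)) = Pow(Add(Add(Mul(4, Pow(821, Rational(1, 2))), Mul(-1, 225)), -1042), Rational(1, 2)) = Pow(Add(Add(Mul(4, Pow(821, Rational(1, 2))), -225), -1042), Rational(1, 2)) = Pow(Add(Add(-225, Mul(4, Pow(821, Rational(1, 2)))), -1042), Rational(1, 2)) = Pow(Add(-1267, Mul(4, Pow(821, Rational(1, 2)))), Rational(1, 2))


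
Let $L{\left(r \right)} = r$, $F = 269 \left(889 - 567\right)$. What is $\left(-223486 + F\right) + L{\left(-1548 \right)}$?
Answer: $-138416$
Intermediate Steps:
$F = 86618$ ($F = 269 \cdot 322 = 86618$)
$\left(-223486 + F\right) + L{\left(-1548 \right)} = \left(-223486 + 86618\right) - 1548 = -136868 - 1548 = -138416$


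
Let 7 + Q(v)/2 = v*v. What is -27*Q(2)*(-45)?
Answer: -7290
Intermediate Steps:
Q(v) = -14 + 2*v**2 (Q(v) = -14 + 2*(v*v) = -14 + 2*v**2)
-27*Q(2)*(-45) = -27*(-14 + 2*2**2)*(-45) = -27*(-14 + 2*4)*(-45) = -27*(-14 + 8)*(-45) = -27*(-6)*(-45) = 162*(-45) = -7290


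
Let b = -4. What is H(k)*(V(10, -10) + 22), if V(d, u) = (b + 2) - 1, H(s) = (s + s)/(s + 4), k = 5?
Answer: 190/9 ≈ 21.111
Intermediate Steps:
H(s) = 2*s/(4 + s) (H(s) = (2*s)/(4 + s) = 2*s/(4 + s))
V(d, u) = -3 (V(d, u) = (-4 + 2) - 1 = -2 - 1 = -3)
H(k)*(V(10, -10) + 22) = (2*5/(4 + 5))*(-3 + 22) = (2*5/9)*19 = (2*5*(⅑))*19 = (10/9)*19 = 190/9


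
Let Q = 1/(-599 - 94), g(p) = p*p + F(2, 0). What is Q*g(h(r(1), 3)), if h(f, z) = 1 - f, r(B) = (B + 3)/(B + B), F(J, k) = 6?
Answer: -1/99 ≈ -0.010101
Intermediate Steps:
r(B) = (3 + B)/(2*B) (r(B) = (3 + B)/((2*B)) = (3 + B)*(1/(2*B)) = (3 + B)/(2*B))
g(p) = 6 + p² (g(p) = p*p + 6 = p² + 6 = 6 + p²)
Q = -1/693 (Q = 1/(-693) = -1/693 ≈ -0.0014430)
Q*g(h(r(1), 3)) = -(6 + (1 - (3 + 1)/(2*1))²)/693 = -(6 + (1 - 4/2)²)/693 = -(6 + (1 - 1*2)²)/693 = -(6 + (1 - 2)²)/693 = -(6 + (-1)²)/693 = -(6 + 1)/693 = -1/693*7 = -1/99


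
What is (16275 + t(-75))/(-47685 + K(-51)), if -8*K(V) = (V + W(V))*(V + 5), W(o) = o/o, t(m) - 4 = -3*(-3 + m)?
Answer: -33026/95945 ≈ -0.34422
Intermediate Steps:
t(m) = 13 - 3*m (t(m) = 4 - 3*(-3 + m) = 4 + (9 - 3*m) = 13 - 3*m)
W(o) = 1
K(V) = -(1 + V)*(5 + V)/8 (K(V) = -(V + 1)*(V + 5)/8 = -(1 + V)*(5 + V)/8)
(16275 + t(-75))/(-47685 + K(-51)) = (16275 + (13 - 3*(-75)))/(-47685 + (-5/8 - 3/4*(-51) - 1/8*(-51)**2)) = (16275 + (13 + 225))/(-47685 + (-5/8 + 153/4 - 1/8*2601)) = (16275 + 238)/(-47685 + (-5/8 + 153/4 - 2601/8)) = 16513/(-47685 - 575/2) = 16513/(-95945/2) = 16513*(-2/95945) = -33026/95945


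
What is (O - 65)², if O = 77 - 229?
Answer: 47089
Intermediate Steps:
O = -152
(O - 65)² = (-152 - 65)² = (-217)² = 47089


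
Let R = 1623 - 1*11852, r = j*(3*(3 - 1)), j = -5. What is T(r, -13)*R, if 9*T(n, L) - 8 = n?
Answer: 225038/9 ≈ 25004.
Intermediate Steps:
r = -30 (r = -15*(3 - 1) = -15*2 = -5*6 = -30)
R = -10229 (R = 1623 - 11852 = -10229)
T(n, L) = 8/9 + n/9
T(r, -13)*R = (8/9 + (⅑)*(-30))*(-10229) = (8/9 - 10/3)*(-10229) = -22/9*(-10229) = 225038/9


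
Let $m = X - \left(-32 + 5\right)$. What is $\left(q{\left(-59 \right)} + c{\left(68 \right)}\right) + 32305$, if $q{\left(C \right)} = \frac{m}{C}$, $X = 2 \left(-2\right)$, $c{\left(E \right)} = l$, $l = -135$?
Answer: $\frac{1898007}{59} \approx 32170.0$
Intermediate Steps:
$c{\left(E \right)} = -135$
$X = -4$
$m = 23$ ($m = -4 - \left(-32 + 5\right) = -4 - -27 = -4 + 27 = 23$)
$q{\left(C \right)} = \frac{23}{C}$
$\left(q{\left(-59 \right)} + c{\left(68 \right)}\right) + 32305 = \left(\frac{23}{-59} - 135\right) + 32305 = \left(23 \left(- \frac{1}{59}\right) - 135\right) + 32305 = \left(- \frac{23}{59} - 135\right) + 32305 = - \frac{7988}{59} + 32305 = \frac{1898007}{59}$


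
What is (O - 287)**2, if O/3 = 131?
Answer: 11236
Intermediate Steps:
O = 393 (O = 3*131 = 393)
(O - 287)**2 = (393 - 287)**2 = 106**2 = 11236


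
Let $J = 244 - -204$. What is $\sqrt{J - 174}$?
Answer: $\sqrt{274} \approx 16.553$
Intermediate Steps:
$J = 448$ ($J = 244 + 204 = 448$)
$\sqrt{J - 174} = \sqrt{448 - 174} = \sqrt{274}$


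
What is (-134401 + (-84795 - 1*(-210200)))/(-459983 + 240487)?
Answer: 2249/54874 ≈ 0.040985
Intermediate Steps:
(-134401 + (-84795 - 1*(-210200)))/(-459983 + 240487) = (-134401 + (-84795 + 210200))/(-219496) = (-134401 + 125405)*(-1/219496) = -8996*(-1/219496) = 2249/54874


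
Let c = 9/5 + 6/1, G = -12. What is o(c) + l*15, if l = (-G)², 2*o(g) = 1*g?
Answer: 21639/10 ≈ 2163.9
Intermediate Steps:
c = 39/5 (c = 9*(⅕) + 6*1 = 9/5 + 6 = 39/5 ≈ 7.8000)
o(g) = g/2 (o(g) = (1*g)/2 = g/2)
l = 144 (l = (-1*(-12))² = 12² = 144)
o(c) + l*15 = (½)*(39/5) + 144*15 = 39/10 + 2160 = 21639/10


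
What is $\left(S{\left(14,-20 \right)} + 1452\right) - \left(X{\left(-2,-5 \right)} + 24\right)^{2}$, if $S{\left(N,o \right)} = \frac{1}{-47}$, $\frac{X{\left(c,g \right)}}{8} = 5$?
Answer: $- \frac{124269}{47} \approx -2644.0$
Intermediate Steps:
$X{\left(c,g \right)} = 40$ ($X{\left(c,g \right)} = 8 \cdot 5 = 40$)
$S{\left(N,o \right)} = - \frac{1}{47}$
$\left(S{\left(14,-20 \right)} + 1452\right) - \left(X{\left(-2,-5 \right)} + 24\right)^{2} = \left(- \frac{1}{47} + 1452\right) - \left(40 + 24\right)^{2} = \frac{68243}{47} - 64^{2} = \frac{68243}{47} - 4096 = - \frac{124269}{47}$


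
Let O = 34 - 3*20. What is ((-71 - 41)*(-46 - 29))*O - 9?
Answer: -218409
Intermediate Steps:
O = -26 (O = 34 - 1*60 = 34 - 60 = -26)
((-71 - 41)*(-46 - 29))*O - 9 = ((-71 - 41)*(-46 - 29))*(-26) - 9 = -112*(-75)*(-26) - 9 = 8400*(-26) - 9 = -218400 - 9 = -218409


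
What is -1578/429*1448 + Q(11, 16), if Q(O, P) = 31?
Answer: -757215/143 ≈ -5295.2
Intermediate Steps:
-1578/429*1448 + Q(11, 16) = -1578/429*1448 + 31 = -1578*1/429*1448 + 31 = -526/143*1448 + 31 = -761648/143 + 31 = -757215/143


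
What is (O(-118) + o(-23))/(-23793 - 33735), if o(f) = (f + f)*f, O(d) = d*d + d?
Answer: -1858/7191 ≈ -0.25838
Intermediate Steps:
O(d) = d + d**2 (O(d) = d**2 + d = d + d**2)
o(f) = 2*f**2 (o(f) = (2*f)*f = 2*f**2)
(O(-118) + o(-23))/(-23793 - 33735) = (-118*(1 - 118) + 2*(-23)**2)/(-23793 - 33735) = (-118*(-117) + 2*529)/(-57528) = (13806 + 1058)*(-1/57528) = 14864*(-1/57528) = -1858/7191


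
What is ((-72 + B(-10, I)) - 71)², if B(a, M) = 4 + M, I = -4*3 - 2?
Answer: 23409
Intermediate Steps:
I = -14 (I = -12 - 2 = -14)
((-72 + B(-10, I)) - 71)² = ((-72 + (4 - 14)) - 71)² = ((-72 - 10) - 71)² = (-82 - 71)² = (-153)² = 23409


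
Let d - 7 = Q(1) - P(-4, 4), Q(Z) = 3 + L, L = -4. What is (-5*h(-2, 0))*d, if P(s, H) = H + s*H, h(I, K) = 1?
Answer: -90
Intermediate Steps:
P(s, H) = H + H*s
Q(Z) = -1 (Q(Z) = 3 - 4 = -1)
d = 18 (d = 7 + (-1 - 4*(1 - 4)) = 7 + (-1 - 4*(-3)) = 7 + (-1 - 1*(-12)) = 7 + (-1 + 12) = 7 + 11 = 18)
(-5*h(-2, 0))*d = -5*1*18 = -5*18 = -90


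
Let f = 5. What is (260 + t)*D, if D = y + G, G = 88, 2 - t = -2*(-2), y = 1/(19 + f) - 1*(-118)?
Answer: 212635/4 ≈ 53159.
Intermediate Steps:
y = 2833/24 (y = 1/(19 + 5) - 1*(-118) = 1/24 + 118 = 2833/24 ≈ 118.04)
t = -2 (t = 2 - (-2)*(-2) = 2 - 1*4 = 2 - 4 = -2)
D = 4945/24 (D = 2833/24 + 88 = 4945/24 ≈ 206.04)
(260 + t)*D = (260 - 2)*(4945/24) = 258*(4945/24) = 212635/4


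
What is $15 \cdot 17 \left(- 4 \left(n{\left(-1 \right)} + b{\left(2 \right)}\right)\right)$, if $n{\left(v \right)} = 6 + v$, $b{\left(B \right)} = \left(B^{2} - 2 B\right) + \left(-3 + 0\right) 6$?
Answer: $13260$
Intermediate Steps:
$b{\left(B \right)} = -18 + B^{2} - 2 B$ ($b{\left(B \right)} = \left(B^{2} - 2 B\right) - 18 = -18 + B^{2} - 2 B$)
$15 \cdot 17 \left(- 4 \left(n{\left(-1 \right)} + b{\left(2 \right)}\right)\right) = 15 \cdot 17 \left(- 4 \left(\left(6 - 1\right) - \left(22 - 4\right)\right)\right) = 255 \left(- 4 \left(5 - 18\right)\right) = 255 \left(\left(-4\right) \left(-13\right)\right) = 255 \cdot 52 = 13260$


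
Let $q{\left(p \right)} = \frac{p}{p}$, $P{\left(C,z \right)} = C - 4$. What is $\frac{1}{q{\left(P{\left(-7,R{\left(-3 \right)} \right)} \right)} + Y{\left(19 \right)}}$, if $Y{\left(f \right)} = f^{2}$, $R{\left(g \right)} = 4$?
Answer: $\frac{1}{362} \approx 0.0027624$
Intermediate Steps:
$P{\left(C,z \right)} = -4 + C$
$q{\left(p \right)} = 1$
$\frac{1}{q{\left(P{\left(-7,R{\left(-3 \right)} \right)} \right)} + Y{\left(19 \right)}} = \frac{1}{1 + 19^{2}} = \frac{1}{1 + 361} = \frac{1}{362}$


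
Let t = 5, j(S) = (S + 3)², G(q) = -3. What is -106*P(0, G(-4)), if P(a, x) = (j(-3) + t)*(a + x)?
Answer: 1590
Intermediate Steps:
j(S) = (3 + S)²
P(a, x) = 5*a + 5*x (P(a, x) = ((3 - 3)² + 5)*(a + x) = (0² + 5)*(a + x) = (0 + 5)*(a + x) = 5*(a + x) = 5*a + 5*x)
-106*P(0, G(-4)) = -106*(5*0 + 5*(-3)) = -106*(0 - 15) = -106*(-15) = 1590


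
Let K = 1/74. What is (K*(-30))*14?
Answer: -210/37 ≈ -5.6757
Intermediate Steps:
K = 1/74 ≈ 0.013514
(K*(-30))*14 = ((1/74)*(-30))*14 = -15/37*14 = -210/37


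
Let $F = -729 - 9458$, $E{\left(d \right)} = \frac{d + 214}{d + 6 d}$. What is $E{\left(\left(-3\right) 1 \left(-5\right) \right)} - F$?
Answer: $\frac{1069864}{105} \approx 10189.0$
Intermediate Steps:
$E{\left(d \right)} = \frac{214 + d}{7 d}$
$F = -10187$
$E{\left(\left(-3\right) 1 \left(-5\right) \right)} - F = \frac{214 + \left(-3\right) 1 \left(-5\right)}{7 \left(-3\right) 1 \left(-5\right)} - -10187 = \frac{214 - -15}{7 \left(\left(-3\right) \left(-5\right)\right)} + 10187 = \frac{214 + 15}{7 \cdot 15} + 10187 = \frac{1}{7} \cdot \frac{1}{15} \cdot 229 + 10187 = \frac{229}{105} + 10187 = \frac{1069864}{105}$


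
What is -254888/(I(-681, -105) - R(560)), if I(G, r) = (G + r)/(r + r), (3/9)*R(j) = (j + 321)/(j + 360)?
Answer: -1641478720/5603 ≈ -2.9296e+5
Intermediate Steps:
R(j) = 3*(321 + j)/(360 + j) (R(j) = 3*((j + 321)/(j + 360)) = 3*((321 + j)/(360 + j)) = 3*(321 + j)/(360 + j))
I(G, r) = (G + r)/(2*r) (I(G, r) = (G + r)/((2*r)) = (G + r)*(1/(2*r)) = (G + r)/(2*r))
-254888/(I(-681, -105) - R(560)) = -254888/((½)*(-681 - 105)/(-105) - 3*(321 + 560)/(360 + 560)) = -254888/((½)*(-1/105)*(-786) - 3*881/920) = -254888/(131/35 - 3*881/920) = -254888/(131/35 - 1*2643/920) = -254888/(131/35 - 2643/920) = -254888/5603/6440 = -254888*6440/5603 = -1641478720/5603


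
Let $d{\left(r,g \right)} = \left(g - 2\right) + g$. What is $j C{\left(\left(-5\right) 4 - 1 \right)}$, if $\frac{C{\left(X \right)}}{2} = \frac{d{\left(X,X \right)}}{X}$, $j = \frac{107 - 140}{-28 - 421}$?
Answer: $\frac{968}{3143} \approx 0.30799$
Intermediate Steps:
$d{\left(r,g \right)} = -2 + 2 g$ ($d{\left(r,g \right)} = \left(-2 + g\right) + g = -2 + 2 g$)
$j = \frac{33}{449}$ ($j = - \frac{33}{-449} = \left(-33\right) \left(- \frac{1}{449}\right) = \frac{33}{449} \approx 0.073497$)
$C{\left(X \right)} = \frac{2 \left(-2 + 2 X\right)}{X}$ ($C{\left(X \right)} = 2 \frac{-2 + 2 X}{X} = \frac{2 \left(-2 + 2 X\right)}{X}$)
$j C{\left(\left(-5\right) 4 - 1 \right)} = \frac{33 \left(4 - \frac{4}{\left(-5\right) 4 - 1}\right)}{449} = \frac{33 \left(4 - \frac{4}{-20 - 1}\right)}{449} = \frac{33 \left(4 - \frac{4}{-21}\right)}{449} = \frac{33 \left(4 - - \frac{4}{21}\right)}{449} = \frac{33 \left(4 + \frac{4}{21}\right)}{449} = \frac{33}{449} \cdot \frac{88}{21} = \frac{968}{3143}$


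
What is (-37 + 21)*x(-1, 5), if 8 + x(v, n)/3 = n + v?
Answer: 192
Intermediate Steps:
x(v, n) = -24 + 3*n + 3*v (x(v, n) = -24 + 3*(n + v) = -24 + (3*n + 3*v) = -24 + 3*n + 3*v)
(-37 + 21)*x(-1, 5) = (-37 + 21)*(-24 + 3*5 + 3*(-1)) = -16*(-24 + 15 - 3) = -16*(-12) = 192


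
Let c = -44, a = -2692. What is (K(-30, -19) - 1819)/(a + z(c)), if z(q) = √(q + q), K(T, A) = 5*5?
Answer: 603681/905869 + 897*I*√22/1811738 ≈ 0.66641 + 0.0023222*I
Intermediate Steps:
K(T, A) = 25
z(q) = √2*√q (z(q) = √(2*q) = √2*√q)
(K(-30, -19) - 1819)/(a + z(c)) = (25 - 1819)/(-2692 + √2*√(-44)) = -1794/(-2692 + √2*(2*I*√11)) = -1794/(-2692 + 2*I*√22)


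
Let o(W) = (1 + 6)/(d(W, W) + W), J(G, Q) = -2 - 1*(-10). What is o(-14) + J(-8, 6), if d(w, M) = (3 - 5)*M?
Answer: 17/2 ≈ 8.5000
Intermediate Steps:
d(w, M) = -2*M
J(G, Q) = 8 (J(G, Q) = -2 + 10 = 8)
o(W) = -7/W (o(W) = (1 + 6)/(-2*W + W) = 7/((-W)) = 7*(-1/W) = -7/W)
o(-14) + J(-8, 6) = -7/(-14) + 8 = -7*(-1/14) + 8 = 1/2 + 8 = 17/2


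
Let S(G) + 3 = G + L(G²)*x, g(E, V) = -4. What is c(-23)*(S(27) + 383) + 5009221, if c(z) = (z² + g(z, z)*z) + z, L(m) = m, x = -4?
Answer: 3508839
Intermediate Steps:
S(G) = -3 + G - 4*G² (S(G) = -3 + (G + G²*(-4)) = -3 + (G - 4*G²) = -3 + G - 4*G²)
c(z) = z² - 3*z (c(z) = (z² - 4*z) + z = z² - 3*z)
c(-23)*(S(27) + 383) + 5009221 = (-23*(-3 - 23))*((-3 + 27 - 4*27²) + 383) + 5009221 = (-23*(-26))*((-3 + 27 - 4*729) + 383) + 5009221 = 598*((-3 + 27 - 2916) + 383) + 5009221 = 598*(-2892 + 383) + 5009221 = 598*(-2509) + 5009221 = -1500382 + 5009221 = 3508839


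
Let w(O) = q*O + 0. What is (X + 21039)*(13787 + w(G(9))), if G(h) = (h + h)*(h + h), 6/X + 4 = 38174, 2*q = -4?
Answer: 5275693709202/19085 ≈ 2.7643e+8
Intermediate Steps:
q = -2 (q = (½)*(-4) = -2)
X = 3/19085 (X = 6/(-4 + 38174) = 6/38170 = 6*(1/38170) = 3/19085 ≈ 0.00015719)
G(h) = 4*h² (G(h) = (2*h)*(2*h) = 4*h²)
w(O) = -2*O (w(O) = -2*O + 0 = -2*O)
(X + 21039)*(13787 + w(G(9))) = (3/19085 + 21039)*(13787 - 8*9²) = 401529318*(13787 - 8*81)/19085 = 401529318*(13787 - 2*324)/19085 = 401529318*(13787 - 648)/19085 = (401529318/19085)*13139 = 5275693709202/19085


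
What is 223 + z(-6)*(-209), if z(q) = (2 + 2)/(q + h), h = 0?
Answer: 1087/3 ≈ 362.33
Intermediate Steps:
z(q) = 4/q (z(q) = (2 + 2)/(q + 0) = 4/q)
223 + z(-6)*(-209) = 223 + (4/(-6))*(-209) = 223 + (4*(-⅙))*(-209) = 223 - ⅔*(-209) = 223 + 418/3 = 1087/3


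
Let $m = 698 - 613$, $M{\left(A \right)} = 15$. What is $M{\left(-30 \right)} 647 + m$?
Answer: $9790$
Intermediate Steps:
$m = 85$
$M{\left(-30 \right)} 647 + m = 15 \cdot 647 + 85 = 9705 + 85 = 9790$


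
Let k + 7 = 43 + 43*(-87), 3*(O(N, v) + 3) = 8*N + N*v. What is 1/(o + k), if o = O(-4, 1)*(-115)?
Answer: -1/1980 ≈ -0.00050505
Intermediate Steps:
O(N, v) = -3 + 8*N/3 + N*v/3 (O(N, v) = -3 + (8*N + N*v)/3 = -3 + (8*N/3 + N*v/3) = -3 + 8*N/3 + N*v/3)
k = -3705 (k = -7 + (43 + 43*(-87)) = -7 + (43 - 3741) = -7 - 3698 = -3705)
o = 1725 (o = (-3 + (8/3)*(-4) + (1/3)*(-4)*1)*(-115) = (-3 - 32/3 - 4/3)*(-115) = -15*(-115) = 1725)
1/(o + k) = 1/(1725 - 3705) = 1/(-1980) = -1/1980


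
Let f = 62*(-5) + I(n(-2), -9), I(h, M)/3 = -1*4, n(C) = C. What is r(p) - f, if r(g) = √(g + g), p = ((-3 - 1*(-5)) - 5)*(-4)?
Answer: 322 + 2*√6 ≈ 326.90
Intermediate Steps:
I(h, M) = -12 (I(h, M) = 3*(-1*4) = 3*(-4) = -12)
p = 12 (p = ((-3 + 5) - 5)*(-4) = (2 - 5)*(-4) = -3*(-4) = 12)
r(g) = √2*√g (r(g) = √(2*g) = √2*√g)
f = -322 (f = 62*(-5) - 12 = -310 - 12 = -322)
r(p) - f = √2*√12 - 1*(-322) = √2*(2*√3) + 322 = 2*√6 + 322 = 322 + 2*√6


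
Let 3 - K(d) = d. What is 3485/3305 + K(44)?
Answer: -26404/661 ≈ -39.946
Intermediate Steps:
K(d) = 3 - d
3485/3305 + K(44) = 3485/3305 + (3 - 1*44) = 3485*(1/3305) + (3 - 44) = 697/661 - 41 = -26404/661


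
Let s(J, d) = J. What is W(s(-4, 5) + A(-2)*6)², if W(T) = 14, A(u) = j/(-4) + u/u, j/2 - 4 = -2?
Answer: 196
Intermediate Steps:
j = 4 (j = 8 + 2*(-2) = 8 - 4 = 4)
A(u) = 0 (A(u) = 4/(-4) + u/u = 4*(-¼) + 1 = -1 + 1 = 0)
W(s(-4, 5) + A(-2)*6)² = 14² = 196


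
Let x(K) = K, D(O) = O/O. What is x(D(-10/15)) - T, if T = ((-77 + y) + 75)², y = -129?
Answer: -17160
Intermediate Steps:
D(O) = 1
T = 17161 (T = ((-77 - 129) + 75)² = (-206 + 75)² = (-131)² = 17161)
x(D(-10/15)) - T = 1 - 1*17161 = 1 - 17161 = -17160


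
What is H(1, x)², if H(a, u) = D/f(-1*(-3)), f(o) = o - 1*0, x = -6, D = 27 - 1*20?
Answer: 49/9 ≈ 5.4444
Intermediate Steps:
D = 7 (D = 27 - 20 = 7)
f(o) = o (f(o) = o + 0 = o)
H(a, u) = 7/3 (H(a, u) = 7/((-1*(-3))) = 7/3)
H(1, x)² = (7/3)² = 49/9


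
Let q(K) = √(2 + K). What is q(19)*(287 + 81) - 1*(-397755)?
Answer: 397755 + 368*√21 ≈ 3.9944e+5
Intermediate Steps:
q(19)*(287 + 81) - 1*(-397755) = √(2 + 19)*(287 + 81) - 1*(-397755) = √21*368 + 397755 = 368*√21 + 397755 = 397755 + 368*√21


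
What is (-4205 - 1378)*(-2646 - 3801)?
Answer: 35993601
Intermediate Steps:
(-4205 - 1378)*(-2646 - 3801) = -5583*(-6447) = 35993601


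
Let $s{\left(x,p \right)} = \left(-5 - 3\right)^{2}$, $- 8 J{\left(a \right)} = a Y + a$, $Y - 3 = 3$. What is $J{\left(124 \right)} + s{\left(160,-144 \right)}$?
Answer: $- \frac{89}{2} \approx -44.5$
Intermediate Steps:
$Y = 6$ ($Y = 3 + 3 = 6$)
$J{\left(a \right)} = - \frac{7 a}{8}$ ($J{\left(a \right)} = - \frac{a 6 + a}{8} = - \frac{6 a + a}{8} = - \frac{7 a}{8}$)
$s{\left(x,p \right)} = 64$ ($s{\left(x,p \right)} = \left(-8\right)^{2} = 64$)
$J{\left(124 \right)} + s{\left(160,-144 \right)} = \left(- \frac{7}{8}\right) 124 + 64 = - \frac{217}{2} + 64 = - \frac{89}{2}$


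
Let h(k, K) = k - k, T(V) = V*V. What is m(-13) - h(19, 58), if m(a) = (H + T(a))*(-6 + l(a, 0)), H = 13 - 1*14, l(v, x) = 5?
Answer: -168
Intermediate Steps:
T(V) = V**2
H = -1 (H = 13 - 14 = -1)
h(k, K) = 0
m(a) = 1 - a**2 (m(a) = (-1 + a**2)*(-6 + 5) = (-1 + a**2)*(-1) = 1 - a**2)
m(-13) - h(19, 58) = (1 - 1*(-13)**2) - 1*0 = (1 - 1*169) + 0 = (1 - 169) + 0 = -168 + 0 = -168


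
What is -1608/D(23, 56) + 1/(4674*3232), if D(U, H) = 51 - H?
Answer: 24291039749/75531840 ≈ 321.60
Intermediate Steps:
-1608/D(23, 56) + 1/(4674*3232) = -1608/(51 - 1*56) + 1/(4674*3232) = -1608/(51 - 56) + (1/4674)*(1/3232) = -1608/(-5) + 1/15106368 = -1608*(-⅕) + 1/15106368 = 1608/5 + 1/15106368 = 24291039749/75531840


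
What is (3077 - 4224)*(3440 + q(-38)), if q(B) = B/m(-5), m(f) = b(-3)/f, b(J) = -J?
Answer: -12054970/3 ≈ -4.0183e+6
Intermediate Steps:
m(f) = 3/f (m(f) = (-1*(-3))/f = 3/f)
q(B) = -5*B/3 (q(B) = B/((3/(-5))) = B/((3*(-⅕))) = B/(-⅗) = B*(-5/3) = -5*B/3)
(3077 - 4224)*(3440 + q(-38)) = (3077 - 4224)*(3440 - 5/3*(-38)) = -1147*(3440 + 190/3) = -1147*10510/3 = -12054970/3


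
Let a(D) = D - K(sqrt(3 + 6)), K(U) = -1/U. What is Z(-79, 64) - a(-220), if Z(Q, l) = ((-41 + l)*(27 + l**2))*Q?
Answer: -22473814/3 ≈ -7.4913e+6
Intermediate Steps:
Z(Q, l) = Q*(-41 + l)*(27 + l**2)
a(D) = 1/3 + D (a(D) = D - (-1)/(sqrt(3 + 6)) = D - (-1)/(sqrt(9)) = D - (-1)/3 = D - 1*(-1/3) = D + 1/3 = 1/3 + D)
Z(-79, 64) - a(-220) = -79*(-1107 + 64**3 - 41*64**2 + 27*64) - (1/3 - 220) = -79*(-1107 + 262144 - 41*4096 + 1728) - 1*(-659/3) = -79*(-1107 + 262144 - 167936 + 1728) + 659/3 = -79*94829 + 659/3 = -7491491 + 659/3 = -22473814/3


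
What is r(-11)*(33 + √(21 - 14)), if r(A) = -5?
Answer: -165 - 5*√7 ≈ -178.23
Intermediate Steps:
r(-11)*(33 + √(21 - 14)) = -5*(33 + √(21 - 14)) = -5*(33 + √7) = -165 - 5*√7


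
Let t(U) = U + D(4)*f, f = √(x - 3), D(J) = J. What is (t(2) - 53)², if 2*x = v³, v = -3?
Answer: 2337 - 204*I*√66 ≈ 2337.0 - 1657.3*I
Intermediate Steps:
x = -27/2 (x = (½)*(-3)³ = (½)*(-27) = -27/2 ≈ -13.500)
f = I*√66/2 (f = √(-27/2 - 3) = √(-33/2) = I*√66/2 ≈ 4.062*I)
t(U) = U + 2*I*√66 (t(U) = U + 4*(I*√66/2) = U + 2*I*√66)
(t(2) - 53)² = ((2 + 2*I*√66) - 53)² = (-51 + 2*I*√66)²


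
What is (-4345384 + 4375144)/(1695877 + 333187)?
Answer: 3720/253633 ≈ 0.014667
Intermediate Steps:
(-4345384 + 4375144)/(1695877 + 333187) = 29760/2029064 = 29760*(1/2029064) = 3720/253633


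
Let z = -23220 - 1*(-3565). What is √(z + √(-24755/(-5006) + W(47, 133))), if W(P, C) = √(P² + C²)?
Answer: √(-492555007580 + 5006*√5006*√(24755 + 5006*√19898))/5006 ≈ 140.15*I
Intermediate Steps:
z = -19655 (z = -23220 + 3565 = -19655)
W(P, C) = √(C² + P²)
√(z + √(-24755/(-5006) + W(47, 133))) = √(-19655 + √(-24755/(-5006) + √(133² + 47²))) = √(-19655 + √(-24755*(-1/5006) + √(17689 + 2209))) = √(-19655 + √(24755/5006 + √19898))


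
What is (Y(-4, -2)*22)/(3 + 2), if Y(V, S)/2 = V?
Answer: -176/5 ≈ -35.200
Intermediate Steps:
Y(V, S) = 2*V
(Y(-4, -2)*22)/(3 + 2) = ((2*(-4))*22)/(3 + 2) = -8*22/5 = -176*⅕ = -176/5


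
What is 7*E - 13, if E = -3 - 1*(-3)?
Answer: -13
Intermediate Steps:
E = 0 (E = -3 + 3 = 0)
7*E - 13 = 7*0 - 13 = 0 - 13 = -13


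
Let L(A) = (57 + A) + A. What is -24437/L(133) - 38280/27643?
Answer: -62534221/811699 ≈ -77.041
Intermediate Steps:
L(A) = 57 + 2*A
-24437/L(133) - 38280/27643 = -24437/(57 + 2*133) - 38280/27643 = -24437/(57 + 266) - 38280*1/27643 = -24437/323 - 3480/2513 = -62534221/811699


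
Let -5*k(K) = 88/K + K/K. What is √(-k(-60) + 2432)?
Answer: √547179/15 ≈ 49.314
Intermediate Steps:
k(K) = -⅕ - 88/(5*K) (k(K) = -(88/K + K/K)/5 = -(88/K + 1)/5 = -(1 + 88/K)/5 = -⅕ - 88/(5*K))
√(-k(-60) + 2432) = √(-(-88 - 1*(-60))/(5*(-60)) + 2432) = √(-(-1)*(-88 + 60)/(5*60) + 2432) = √(-(-1)*(-28)/(5*60) + 2432) = √(-1*7/75 + 2432) = √(-7/75 + 2432) = √(182393/75) = √547179/15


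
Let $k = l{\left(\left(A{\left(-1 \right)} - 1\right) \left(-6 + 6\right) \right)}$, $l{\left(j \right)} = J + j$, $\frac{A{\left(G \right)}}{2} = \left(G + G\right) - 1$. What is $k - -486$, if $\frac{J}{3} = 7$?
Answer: $507$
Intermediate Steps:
$J = 21$ ($J = 3 \cdot 7 = 21$)
$A{\left(G \right)} = -2 + 4 G$ ($A{\left(G \right)} = 2 \left(\left(G + G\right) - 1\right) = 2 \left(2 G - 1\right) = 2 \left(-1 + 2 G\right) = -2 + 4 G$)
$l{\left(j \right)} = 21 + j$
$k = 21$ ($k = 21 + \left(\left(-2 + 4 \left(-1\right)\right) - 1\right) \left(-6 + 6\right) = 21 + \left(\left(-2 - 4\right) - 1\right) 0 = 21 + \left(-6 - 1\right) 0 = 21 - 0 = 21 + 0 = 21$)
$k - -486 = 21 - -486 = 21 + 486 = 507$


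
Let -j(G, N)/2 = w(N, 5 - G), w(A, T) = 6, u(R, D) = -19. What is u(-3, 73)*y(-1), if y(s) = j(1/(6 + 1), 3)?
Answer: 228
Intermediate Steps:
j(G, N) = -12 (j(G, N) = -2*6 = -12)
y(s) = -12
u(-3, 73)*y(-1) = -19*(-12) = 228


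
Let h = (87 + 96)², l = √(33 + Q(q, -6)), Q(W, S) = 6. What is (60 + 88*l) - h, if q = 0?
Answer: -33429 + 88*√39 ≈ -32879.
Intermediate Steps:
l = √39 (l = √(33 + 6) = √39 ≈ 6.2450)
h = 33489 (h = 183² = 33489)
(60 + 88*l) - h = (60 + 88*√39) - 1*33489 = (60 + 88*√39) - 33489 = -33429 + 88*√39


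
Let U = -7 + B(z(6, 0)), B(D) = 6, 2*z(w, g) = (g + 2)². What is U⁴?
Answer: 1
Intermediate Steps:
z(w, g) = (2 + g)²/2 (z(w, g) = (g + 2)²/2 = (2 + g)²/2)
U = -1 (U = -7 + 6 = -1)
U⁴ = (-1)⁴ = 1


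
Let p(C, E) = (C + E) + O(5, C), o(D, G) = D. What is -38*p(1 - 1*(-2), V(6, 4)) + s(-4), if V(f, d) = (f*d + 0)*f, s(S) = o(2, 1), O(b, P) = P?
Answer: -5698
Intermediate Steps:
s(S) = 2
V(f, d) = d*f² (V(f, d) = (d*f + 0)*f = (d*f)*f = d*f²)
p(C, E) = E + 2*C (p(C, E) = (C + E) + C = E + 2*C)
-38*p(1 - 1*(-2), V(6, 4)) + s(-4) = -38*(4*6² + 2*(1 - 1*(-2))) + 2 = -38*(4*36 + 2*(1 + 2)) + 2 = -38*(144 + 2*3) + 2 = -38*(144 + 6) + 2 = -38*150 + 2 = -5700 + 2 = -5698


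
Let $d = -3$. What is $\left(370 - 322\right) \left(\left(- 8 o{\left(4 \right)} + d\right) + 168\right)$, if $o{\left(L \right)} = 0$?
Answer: $7920$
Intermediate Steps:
$\left(370 - 322\right) \left(\left(- 8 o{\left(4 \right)} + d\right) + 168\right) = \left(370 - 322\right) \left(\left(\left(-8\right) 0 - 3\right) + 168\right) = 48 \left(\left(0 - 3\right) + 168\right) = 48 \left(-3 + 168\right) = 48 \cdot 165 = 7920$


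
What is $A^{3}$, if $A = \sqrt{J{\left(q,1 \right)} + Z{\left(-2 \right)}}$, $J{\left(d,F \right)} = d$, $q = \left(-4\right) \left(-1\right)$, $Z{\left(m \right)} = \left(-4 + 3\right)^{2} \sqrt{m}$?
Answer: $\left(4 + i \sqrt{2}\right)^{\frac{3}{2}} \approx 7.6278 + 4.2642 i$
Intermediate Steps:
$Z{\left(m \right)} = \sqrt{m}$ ($Z{\left(m \right)} = \left(-1\right)^{2} \sqrt{m} = 1 \sqrt{m} = \sqrt{m}$)
$q = 4$
$A = \sqrt{4 + i \sqrt{2}}$ ($A = \sqrt{4 + \sqrt{-2}} = \sqrt{4 + i \sqrt{2}} \approx 2.0301 + 0.34831 i$)
$A^{3} = \left(\sqrt{4 + i \sqrt{2}}\right)^{3} = \left(4 + i \sqrt{2}\right)^{\frac{3}{2}}$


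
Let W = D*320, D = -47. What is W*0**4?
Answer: 0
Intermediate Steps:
W = -15040 (W = -47*320 = -15040)
W*0**4 = -15040*0**4 = -15040*0 = 0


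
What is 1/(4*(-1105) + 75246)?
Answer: 1/70826 ≈ 1.4119e-5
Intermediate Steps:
1/(4*(-1105) + 75246) = 1/(-4420 + 75246) = 1/70826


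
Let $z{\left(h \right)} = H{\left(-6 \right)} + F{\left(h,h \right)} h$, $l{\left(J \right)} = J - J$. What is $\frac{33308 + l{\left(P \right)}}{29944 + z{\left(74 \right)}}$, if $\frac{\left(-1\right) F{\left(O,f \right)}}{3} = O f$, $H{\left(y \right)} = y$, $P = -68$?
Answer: $- \frac{1514}{53897} \approx -0.028091$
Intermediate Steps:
$F{\left(O,f \right)} = - 3 O f$
$l{\left(J \right)} = 0$
$z{\left(h \right)} = -6 - 3 h^{3}$ ($z{\left(h \right)} = -6 + - 3 h h h = -6 + - 3 h^{2} h = -6 - 3 h^{3}$)
$\frac{33308 + l{\left(P \right)}}{29944 + z{\left(74 \right)}} = \frac{33308 + 0}{29944 - \left(6 + 3 \cdot 74^{3}\right)} = \frac{33308}{29944 - 1215678} = \frac{33308}{-1185734} = 33308 \left(- \frac{1}{1185734}\right) = - \frac{1514}{53897}$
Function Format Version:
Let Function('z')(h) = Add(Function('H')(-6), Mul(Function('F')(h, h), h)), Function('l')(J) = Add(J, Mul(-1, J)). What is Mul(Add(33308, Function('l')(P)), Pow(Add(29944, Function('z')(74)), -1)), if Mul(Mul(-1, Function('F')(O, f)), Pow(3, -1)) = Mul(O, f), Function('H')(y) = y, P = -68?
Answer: Rational(-1514, 53897) ≈ -0.028091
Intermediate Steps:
Function('F')(O, f) = Mul(-3, O, f) (Function('F')(O, f) = Mul(-3, Mul(O, f)) = Mul(-3, O, f))
Function('l')(J) = 0
Function('z')(h) = Add(-6, Mul(-3, Pow(h, 3))) (Function('z')(h) = Add(-6, Mul(Mul(-3, h, h), h)) = Add(-6, Mul(Mul(-3, Pow(h, 2)), h)) = Add(-6, Mul(-3, Pow(h, 3))))
Mul(Add(33308, Function('l')(P)), Pow(Add(29944, Function('z')(74)), -1)) = Mul(Add(33308, 0), Pow(Add(29944, Add(-6, Mul(-3, Pow(74, 3)))), -1)) = Mul(33308, Pow(Add(29944, Add(-6, Mul(-3, 405224))), -1)) = Mul(33308, Pow(Add(29944, Add(-6, -1215672)), -1)) = Mul(33308, Pow(Add(29944, -1215678), -1)) = Mul(33308, Pow(-1185734, -1)) = Mul(33308, Rational(-1, 1185734)) = Rational(-1514, 53897)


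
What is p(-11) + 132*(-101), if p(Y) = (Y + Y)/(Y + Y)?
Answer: -13331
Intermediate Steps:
p(Y) = 1 (p(Y) = (2*Y)/((2*Y)) = (2*Y)*(1/(2*Y)) = 1)
p(-11) + 132*(-101) = 1 + 132*(-101) = 1 - 13332 = -13331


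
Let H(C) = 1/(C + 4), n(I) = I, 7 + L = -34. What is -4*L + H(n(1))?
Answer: 821/5 ≈ 164.20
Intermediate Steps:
L = -41 (L = -7 - 34 = -41)
H(C) = 1/(4 + C)
-4*L + H(n(1)) = -4*(-41) + 1/(4 + 1) = 164 + 1/5 = 164 + ⅕ = 821/5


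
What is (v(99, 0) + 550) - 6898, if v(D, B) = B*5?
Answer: -6348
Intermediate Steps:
v(D, B) = 5*B
(v(99, 0) + 550) - 6898 = (5*0 + 550) - 6898 = (0 + 550) - 6898 = 550 - 6898 = -6348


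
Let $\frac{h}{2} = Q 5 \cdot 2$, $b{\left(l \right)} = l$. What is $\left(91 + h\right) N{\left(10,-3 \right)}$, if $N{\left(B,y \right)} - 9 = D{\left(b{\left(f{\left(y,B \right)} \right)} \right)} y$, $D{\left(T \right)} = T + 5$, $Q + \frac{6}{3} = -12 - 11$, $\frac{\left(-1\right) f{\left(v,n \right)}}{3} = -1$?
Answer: $6135$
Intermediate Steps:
$f{\left(v,n \right)} = 3$ ($f{\left(v,n \right)} = \left(-3\right) \left(-1\right) = 3$)
$Q = -25$ ($Q = -2 - 23 = -25$)
$D{\left(T \right)} = 5 + T$
$N{\left(B,y \right)} = 9 + 8 y$ ($N{\left(B,y \right)} = 9 + \left(5 + 3\right) y = 9 + 8 y$)
$h = -500$ ($h = 2 \left(- 25 \cdot 5 \cdot 2\right) = 2 \left(\left(-25\right) 10\right) = 2 \left(-250\right) = -500$)
$\left(91 + h\right) N{\left(10,-3 \right)} = \left(91 - 500\right) \left(9 + 8 \left(-3\right)\right) = - 409 \left(9 - 24\right) = \left(-409\right) \left(-15\right) = 6135$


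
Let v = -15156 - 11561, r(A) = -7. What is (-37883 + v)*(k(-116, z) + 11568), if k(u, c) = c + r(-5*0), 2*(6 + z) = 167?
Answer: -751847100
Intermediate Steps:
z = 155/2 (z = -6 + (1/2)*167 = -6 + 167/2 = 155/2 ≈ 77.500)
k(u, c) = -7 + c (k(u, c) = c - 7 = -7 + c)
v = -26717
(-37883 + v)*(k(-116, z) + 11568) = (-37883 - 26717)*((-7 + 155/2) + 11568) = -64600*(141/2 + 11568) = -64600*23277/2 = -751847100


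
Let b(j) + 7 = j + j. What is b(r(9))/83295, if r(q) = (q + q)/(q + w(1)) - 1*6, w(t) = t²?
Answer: -77/416475 ≈ -0.00018488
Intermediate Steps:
r(q) = -6 + 2*q/(1 + q) (r(q) = (q + q)/(q + 1²) - 1*6 = (2*q)/(q + 1) - 6 = (2*q)/(1 + q) - 6 = 2*q/(1 + q) - 6 = -6 + 2*q/(1 + q))
b(j) = -7 + 2*j (b(j) = -7 + (j + j) = -7 + 2*j)
b(r(9))/83295 = (-7 + 2*(2*(-3 - 2*9)/(1 + 9)))/83295 = (-7 + 2*(2*(-3 - 18)/10))*(1/83295) = (-7 + 2*(2*(⅒)*(-21)))*(1/83295) = (-7 + 2*(-21/5))*(1/83295) = (-7 - 42/5)*(1/83295) = -77/5*1/83295 = -77/416475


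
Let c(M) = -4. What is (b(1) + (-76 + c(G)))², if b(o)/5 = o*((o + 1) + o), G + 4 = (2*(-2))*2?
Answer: 4225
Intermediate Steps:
G = -12 (G = -4 + (2*(-2))*2 = -4 - 4*2 = -4 - 8 = -12)
b(o) = 5*o*(1 + 2*o) (b(o) = 5*(o*((o + 1) + o)) = 5*(o*((1 + o) + o)) = 5*(o*(1 + 2*o)) = 5*o*(1 + 2*o))
(b(1) + (-76 + c(G)))² = (5*1*(1 + 2*1) + (-76 - 4))² = (5*1*(1 + 2) - 80)² = (5*1*3 - 80)² = (15 - 80)² = (-65)² = 4225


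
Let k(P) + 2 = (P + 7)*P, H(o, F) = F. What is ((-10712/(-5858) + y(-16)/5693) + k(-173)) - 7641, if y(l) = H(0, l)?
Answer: 351451791619/16674797 ≈ 21077.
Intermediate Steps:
y(l) = l
k(P) = -2 + P*(7 + P) (k(P) = -2 + (P + 7)*P = -2 + (7 + P)*P = -2 + P*(7 + P))
((-10712/(-5858) + y(-16)/5693) + k(-173)) - 7641 = ((-10712/(-5858) - 16/5693) + (-2 + (-173)**2 + 7*(-173))) - 7641 = ((-10712*(-1/5858) - 16*1/5693) + (-2 + 29929 - 1211)) - 7641 = ((5356/2929 - 16/5693) + 28716) - 7641 = (30444844/16674797 + 28716) - 7641 = 478863915496/16674797 - 7641 = 351451791619/16674797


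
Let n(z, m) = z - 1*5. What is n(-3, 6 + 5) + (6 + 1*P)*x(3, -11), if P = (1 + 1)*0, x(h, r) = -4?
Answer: -32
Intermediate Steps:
P = 0 (P = 2*0 = 0)
n(z, m) = -5 + z (n(z, m) = z - 5 = -5 + z)
n(-3, 6 + 5) + (6 + 1*P)*x(3, -11) = (-5 - 3) + (6 + 1*0)*(-4) = -8 + (6 + 0)*(-4) = -8 + 6*(-4) = -8 - 24 = -32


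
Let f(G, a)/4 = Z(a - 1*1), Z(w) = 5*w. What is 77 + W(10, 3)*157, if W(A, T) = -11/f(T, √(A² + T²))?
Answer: 164593/2160 - 1727*√109/2160 ≈ 67.853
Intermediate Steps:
f(G, a) = -20 + 20*a (f(G, a) = 4*(5*(a - 1*1)) = 4*(5*(a - 1)) = 4*(5*(-1 + a)) = 4*(-5 + 5*a) = -20 + 20*a)
W(A, T) = -11/(-20 + 20*√(A² + T²))
77 + W(10, 3)*157 = 77 - 11/(-20 + 20*√(10² + 3²))*157 = 77 - 11/(-20 + 20*√(100 + 9))*157 = 77 - 11/(-20 + 20*√109)*157 = 77 - 1727/(-20 + 20*√109)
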